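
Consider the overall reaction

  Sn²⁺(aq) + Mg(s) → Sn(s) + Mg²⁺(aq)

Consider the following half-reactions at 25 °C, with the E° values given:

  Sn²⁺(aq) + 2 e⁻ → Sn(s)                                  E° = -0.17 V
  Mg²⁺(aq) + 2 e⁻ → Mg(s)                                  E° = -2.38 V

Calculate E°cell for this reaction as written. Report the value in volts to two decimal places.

+2.21 V

The Sn²⁺/Sn couple has the higher reduction potential, so it is the cathode; Mg²⁺/Mg is oxidised at the anode.
E°cell = E°(cathode) − E°(anode) = (-0.17) − (-2.38) = +2.21 V.
Since E°cell > 0, the reaction is spontaneous under standard conditions.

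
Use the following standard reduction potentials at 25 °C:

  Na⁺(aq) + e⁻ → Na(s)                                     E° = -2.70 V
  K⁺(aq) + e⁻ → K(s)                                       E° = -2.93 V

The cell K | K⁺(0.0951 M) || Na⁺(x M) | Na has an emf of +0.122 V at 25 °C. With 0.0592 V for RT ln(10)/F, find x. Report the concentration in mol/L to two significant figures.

0.0014 M

Na⁺/Na is the cathode, K⁺/K the anode: E°cell = +0.23 V, n = 1.
Overall reaction: Na⁺(aq) + K(s) → Na(s) + K⁺(aq); Q = [K⁺]^1/[Na⁺]^1.
From E = E° − (0.0592/n) log Q: log Q = (E° − E)·n/0.0592 = (+0.23 − (+0.122))·1/0.0592 = 1.8243.
So 1·log[Na⁺] = 1·log(0.0951) − log Q = -1.0218 − (1.8243) = -2.8461; [Na⁺] = 10^(-2.8461) ≈ 0.0014 M.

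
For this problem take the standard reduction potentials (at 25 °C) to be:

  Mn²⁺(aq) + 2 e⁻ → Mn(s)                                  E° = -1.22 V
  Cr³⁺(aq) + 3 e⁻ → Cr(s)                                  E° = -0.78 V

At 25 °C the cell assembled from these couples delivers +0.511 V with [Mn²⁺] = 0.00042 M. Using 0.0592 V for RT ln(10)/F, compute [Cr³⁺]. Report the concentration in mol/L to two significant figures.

0.034 M

Cr³⁺/Cr is the cathode, Mn²⁺/Mn the anode: E°cell = +0.44 V, n = 6.
Overall reaction: 2 Cr³⁺(aq) + 3 Mn(s) → 2 Cr(s) + 3 Mn²⁺(aq); Q = [Mn²⁺]^3/[Cr³⁺]^2.
From E = E° − (0.0592/n) log Q: log Q = (E° − E)·n/0.0592 = (+0.44 − (+0.511))·6/0.0592 = -7.1959.
So 2·log[Cr³⁺] = 3·log(0.00042) − log Q = -10.1303 − (-7.1959) = -2.9344; log[Cr³⁺] = -2.9344 / 2 = -1.4672; [Cr³⁺] = 10^(-1.4672) ≈ 0.034 M.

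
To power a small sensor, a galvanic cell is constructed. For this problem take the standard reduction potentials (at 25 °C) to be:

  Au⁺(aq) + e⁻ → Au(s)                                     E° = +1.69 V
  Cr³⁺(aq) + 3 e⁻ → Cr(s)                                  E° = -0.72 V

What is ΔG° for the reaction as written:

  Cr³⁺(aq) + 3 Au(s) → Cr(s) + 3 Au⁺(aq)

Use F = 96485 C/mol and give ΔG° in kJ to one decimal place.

+697.6 kJ

As written, Cr³⁺/Cr is reduced (cathode) and Au⁺/Au is oxidised (anode), so E°cell = (-0.72) − (+1.69) = -2.41 V.
Balancing electrons gives n = 3.
ΔG° = −nFE° = −(3)(96485)(-2.41) = 697,587 J = +697.6 kJ.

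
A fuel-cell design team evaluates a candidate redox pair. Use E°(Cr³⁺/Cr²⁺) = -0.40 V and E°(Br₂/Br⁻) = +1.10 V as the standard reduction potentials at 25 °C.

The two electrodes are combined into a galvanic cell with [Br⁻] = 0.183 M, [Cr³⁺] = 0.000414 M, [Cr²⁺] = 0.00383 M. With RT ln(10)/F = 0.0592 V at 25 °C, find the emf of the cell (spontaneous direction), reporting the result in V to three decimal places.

Br₂/Br⁻ is the cathode (higher E°), Cr³⁺/Cr²⁺ the anode: E°cell = +1.10 − (-0.40) = +1.50 V, n = 2.
Overall: Br₂(l) + 2 Cr²⁺(aq) → 2 Br⁻(aq) + 2 Cr³⁺(aq)
Q = [Br⁻]^2·[Cr³⁺]^2 / ([Cr²⁺]^2); log Q = -3.407.
E = E° − (0.0592/n) log Q = +1.50 − (0.0592/2)(-3.407) = +1.601 V.

+1.601 V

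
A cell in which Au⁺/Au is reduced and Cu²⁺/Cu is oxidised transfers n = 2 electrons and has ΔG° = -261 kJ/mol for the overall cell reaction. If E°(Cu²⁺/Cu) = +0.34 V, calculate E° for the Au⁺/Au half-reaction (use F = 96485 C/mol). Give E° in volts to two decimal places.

+1.69 V

E°cell = −ΔG°/(nF) = −(-261×10³)/((2)(96485)) = +1.353 V.
Since Au⁺/Au is the cathode and Cu²⁺/Cu the anode, E°cell = E°(Au⁺/Au) − E°(Cu²⁺/Cu).
So E°(Au⁺/Au) = E°cell + E°(Cu²⁺/Cu) = +1.353 + (+0.34) = +1.69 V.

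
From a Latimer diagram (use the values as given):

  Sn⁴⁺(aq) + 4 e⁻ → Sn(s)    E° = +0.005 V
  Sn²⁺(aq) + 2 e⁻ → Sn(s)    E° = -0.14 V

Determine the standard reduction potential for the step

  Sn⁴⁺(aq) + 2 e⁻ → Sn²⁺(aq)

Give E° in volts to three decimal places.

Sequential free energies add, so n₃E°₃ = n₁E°₁ + n₂E°₂.
With n₃ = 4, and the known step contributing 2×(-0.14) V, the unknown satisfies 2·E° = 4×(+0.005) − 2×(-0.14) = +0.300.
E° = +0.300 / 2 = +0.150 V.

+0.150 V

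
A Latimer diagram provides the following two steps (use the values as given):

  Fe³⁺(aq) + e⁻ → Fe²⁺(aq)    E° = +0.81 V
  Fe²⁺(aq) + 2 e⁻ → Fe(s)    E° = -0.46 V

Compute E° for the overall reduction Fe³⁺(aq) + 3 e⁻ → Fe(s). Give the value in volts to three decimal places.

-0.037 V

Adding the free-energy changes (−nFE°) of the two steps gives −n₃FE°₃ = −n₁FE°₁ − n₂FE°₂.
E°₃ = (1×+0.81 + 2×-0.46) / 3 = (-0.110) / 3 = -0.037 V.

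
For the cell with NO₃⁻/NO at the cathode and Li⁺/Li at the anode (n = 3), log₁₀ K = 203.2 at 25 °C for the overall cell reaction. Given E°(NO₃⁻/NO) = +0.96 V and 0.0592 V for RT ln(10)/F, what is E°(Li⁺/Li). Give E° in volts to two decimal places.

-3.05 V

E°cell = (0.0592/n)·log K = (0.0592/3)(203.2) = +4.010 V.
Since NO₃⁻/NO is the cathode and Li⁺/Li the anode, E°cell = E°(NO₃⁻/NO) − E°(Li⁺/Li).
So E°(Li⁺/Li) = E°(NO₃⁻/NO) − E°cell = (+0.96) − (+4.010) = -3.05 V.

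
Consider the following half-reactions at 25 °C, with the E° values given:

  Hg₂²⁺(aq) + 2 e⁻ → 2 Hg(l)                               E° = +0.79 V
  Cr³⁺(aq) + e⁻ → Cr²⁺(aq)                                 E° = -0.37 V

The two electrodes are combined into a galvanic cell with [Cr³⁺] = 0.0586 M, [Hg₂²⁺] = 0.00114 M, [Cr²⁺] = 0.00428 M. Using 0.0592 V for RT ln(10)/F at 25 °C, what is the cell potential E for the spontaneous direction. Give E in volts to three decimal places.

+1.006 V

Hg₂²⁺/Hg is the cathode (higher E°), Cr³⁺/Cr²⁺ the anode: E°cell = +0.79 − (-0.37) = +1.16 V, n = 2.
Overall: Hg₂²⁺(aq) + 2 Cr²⁺(aq) → 2 Hg(l) + 2 Cr³⁺(aq)
Q = [Cr³⁺]^2 / ([Hg₂²⁺]·[Cr²⁺]^2); log Q = 5.216.
E = E° − (0.0592/n) log Q = +1.16 − (0.0592/2)(5.216) = +1.006 V.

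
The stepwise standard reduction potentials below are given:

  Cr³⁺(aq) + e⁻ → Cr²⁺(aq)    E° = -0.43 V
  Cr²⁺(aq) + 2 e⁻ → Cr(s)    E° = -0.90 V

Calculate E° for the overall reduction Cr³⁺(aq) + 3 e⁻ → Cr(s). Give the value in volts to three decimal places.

Adding the free-energy changes (−nFE°) of the two steps gives −n₃FE°₃ = −n₁FE°₁ − n₂FE°₂.
E°₃ = (1×-0.43 + 2×-0.90) / 3 = (-2.230) / 3 = -0.743 V.
E° values themselves are not directly additive — weighting by electron count is essential.

-0.743 V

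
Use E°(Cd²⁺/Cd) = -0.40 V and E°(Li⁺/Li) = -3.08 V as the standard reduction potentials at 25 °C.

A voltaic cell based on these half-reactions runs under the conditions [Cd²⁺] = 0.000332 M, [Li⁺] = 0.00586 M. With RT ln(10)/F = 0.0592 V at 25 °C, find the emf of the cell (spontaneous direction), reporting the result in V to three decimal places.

+2.709 V

Cd²⁺/Cd is the cathode (higher E°), Li⁺/Li the anode: E°cell = -0.40 − (-3.08) = +2.68 V, n = 2.
Overall: Cd²⁺(aq) + 2 Li(s) → Cd(s) + 2 Li⁺(aq)
Q = [Li⁺]^2 / ([Cd²⁺]); log Q = -0.985.
E = E° − (0.0592/n) log Q = +2.68 − (0.0592/2)(-0.985) = +2.709 V.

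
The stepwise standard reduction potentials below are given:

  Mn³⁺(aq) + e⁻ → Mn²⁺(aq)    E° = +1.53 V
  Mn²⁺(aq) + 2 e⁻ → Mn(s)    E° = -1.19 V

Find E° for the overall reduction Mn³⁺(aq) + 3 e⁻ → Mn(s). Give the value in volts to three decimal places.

-0.283 V

Standard free energies of sequential steps add: ΔG°₃ = ΔG°₁ + ΔG°₂, so n₃E°₃ = n₁E°₁ + n₂E°₂.
E°₃ = (1×+1.53 + 2×-1.19) / 3 = (-0.850) / 3 = -0.283 V.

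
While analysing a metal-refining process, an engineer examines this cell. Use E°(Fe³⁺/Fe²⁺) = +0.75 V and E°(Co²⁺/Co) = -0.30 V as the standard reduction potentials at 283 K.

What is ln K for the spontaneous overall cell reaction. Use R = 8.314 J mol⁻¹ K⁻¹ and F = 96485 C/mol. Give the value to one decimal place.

Cathode: Fe³⁺/Fe²⁺; anode: Co²⁺/Co. E°cell = (+0.75) − (-0.30) = +1.05 V, with n = 2.
ΔG° = −nFE° = −RT ln K, so ln K = nFE°/(RT) = (2)(96485)(+1.05) / ((8.314)(283)) = 86.116.

86.1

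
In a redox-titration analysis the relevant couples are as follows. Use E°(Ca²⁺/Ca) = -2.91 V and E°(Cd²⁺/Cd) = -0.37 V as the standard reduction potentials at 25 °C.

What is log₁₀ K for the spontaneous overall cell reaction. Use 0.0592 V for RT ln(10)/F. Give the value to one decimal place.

Cathode: Cd²⁺/Cd; anode: Ca²⁺/Ca. E°cell = +2.54 V, n = 2.
log K = nE°cell / 0.0592 = (2)(+2.54) / 0.0592 = 85.8.

85.8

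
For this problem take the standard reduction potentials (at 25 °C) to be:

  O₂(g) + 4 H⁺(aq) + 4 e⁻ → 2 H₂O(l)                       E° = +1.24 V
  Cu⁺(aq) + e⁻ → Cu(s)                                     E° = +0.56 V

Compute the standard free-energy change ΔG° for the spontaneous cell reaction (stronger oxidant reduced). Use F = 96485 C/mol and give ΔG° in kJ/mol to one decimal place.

O₂/H₂O (E° = +1.24 V) is the cathode; Cu⁺/Cu (E° = +0.56 V) is the anode, so E°cell = +0.68 V.
Balancing electrons gives n = 4 (lcm of 4 and 1).
ΔG° = −nFE° = −(4)(96485)(+0.68) = -262,439 J = -262.4 kJ/mol.

-262.4 kJ/mol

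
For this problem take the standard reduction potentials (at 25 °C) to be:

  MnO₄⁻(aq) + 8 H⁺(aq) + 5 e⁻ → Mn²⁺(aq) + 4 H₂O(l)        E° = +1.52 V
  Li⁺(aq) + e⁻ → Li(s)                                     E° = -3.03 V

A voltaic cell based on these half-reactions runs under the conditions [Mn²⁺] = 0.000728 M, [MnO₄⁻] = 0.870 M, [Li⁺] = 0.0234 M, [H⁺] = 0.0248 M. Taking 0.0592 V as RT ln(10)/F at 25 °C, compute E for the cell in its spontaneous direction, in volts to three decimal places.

+4.531 V

MnO₄⁻/Mn²⁺ is the cathode (higher E°), Li⁺/Li the anode: E°cell = +1.52 − (-3.03) = +4.55 V, n = 5.
Overall: MnO₄⁻(aq) + 8 H⁺(aq) + 5 Li(s) → Mn²⁺(aq) + 4 H₂O(l) + 5 Li⁺(aq)
Q = [Mn²⁺]·[Li⁺]^5 / ([MnO₄⁻]·[H⁺]^8); log Q = 1.613.
E = E° − (0.0592/n) log Q = +4.55 − (0.0592/5)(1.613) = +4.531 V.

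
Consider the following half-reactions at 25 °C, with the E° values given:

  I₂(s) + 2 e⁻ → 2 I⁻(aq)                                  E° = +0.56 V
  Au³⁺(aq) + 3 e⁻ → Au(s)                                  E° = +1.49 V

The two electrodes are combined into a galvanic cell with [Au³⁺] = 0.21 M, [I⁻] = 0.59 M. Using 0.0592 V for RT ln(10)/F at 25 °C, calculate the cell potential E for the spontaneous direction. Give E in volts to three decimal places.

+0.903 V

Au³⁺/Au is the cathode (higher E°), I₂/I⁻ the anode: E°cell = +1.49 − (+0.56) = +0.93 V, n = 6.
Overall: 2 Au³⁺(aq) + 6 I⁻(aq) → 2 Au(s) + 3 I₂(s)
Q = 1 / ([Au³⁺]^2·[I⁻]^6); log Q = 2.730.
E = E° − (0.0592/n) log Q = +0.93 − (0.0592/6)(2.730) = +0.903 V.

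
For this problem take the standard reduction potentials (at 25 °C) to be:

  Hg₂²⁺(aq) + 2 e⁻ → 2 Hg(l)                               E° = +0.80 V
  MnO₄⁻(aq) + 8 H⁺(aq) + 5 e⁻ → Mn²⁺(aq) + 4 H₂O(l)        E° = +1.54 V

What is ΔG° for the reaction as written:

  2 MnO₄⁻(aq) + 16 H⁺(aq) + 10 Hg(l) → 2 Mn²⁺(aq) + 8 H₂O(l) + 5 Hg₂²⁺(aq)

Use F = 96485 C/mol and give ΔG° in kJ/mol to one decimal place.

As written, MnO₄⁻/Mn²⁺ is reduced (cathode) and Hg₂²⁺/Hg is oxidised (anode), so E°cell = (+1.54) − (+0.80) = +0.74 V.
Balancing electrons gives n = 10.
ΔG° = −nFE° = −(10)(96485)(+0.74) = -713,989 J = -714.0 kJ/mol.

-714.0 kJ/mol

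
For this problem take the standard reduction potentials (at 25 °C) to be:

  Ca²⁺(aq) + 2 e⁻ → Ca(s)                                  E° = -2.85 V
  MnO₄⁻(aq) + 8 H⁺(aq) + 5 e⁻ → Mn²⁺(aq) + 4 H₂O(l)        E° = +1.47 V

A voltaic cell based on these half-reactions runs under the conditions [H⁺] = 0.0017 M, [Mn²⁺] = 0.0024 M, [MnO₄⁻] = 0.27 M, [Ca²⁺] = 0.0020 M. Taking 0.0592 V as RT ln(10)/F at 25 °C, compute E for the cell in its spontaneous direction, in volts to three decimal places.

+4.162 V

MnO₄⁻/Mn²⁺ is the cathode (higher E°), Ca²⁺/Ca the anode: E°cell = +1.47 − (-2.85) = +4.32 V, n = 10.
Overall: 2 MnO₄⁻(aq) + 16 H⁺(aq) + 5 Ca(s) → 2 Mn²⁺(aq) + 8 H₂O(l) + 5 Ca²⁺(aq)
Q = [Mn²⁺]^2·[Ca²⁺]^5 / ([MnO₄⁻]^2·[H⁺]^16); log Q = 26.716.
E = E° − (0.0592/n) log Q = +4.32 − (0.0592/10)(26.716) = +4.162 V.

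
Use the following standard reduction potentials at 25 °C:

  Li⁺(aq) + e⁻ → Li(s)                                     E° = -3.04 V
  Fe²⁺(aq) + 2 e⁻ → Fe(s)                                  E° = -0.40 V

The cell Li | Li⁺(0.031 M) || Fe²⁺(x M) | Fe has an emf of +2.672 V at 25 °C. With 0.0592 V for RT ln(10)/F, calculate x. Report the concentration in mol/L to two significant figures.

Fe²⁺/Fe is the cathode, Li⁺/Li the anode: E°cell = +2.64 V, n = 2.
Overall reaction: Fe²⁺(aq) + 2 Li(s) → Fe(s) + 2 Li⁺(aq); Q = [Li⁺]^2/[Fe²⁺]^1.
From E = E° − (0.0592/n) log Q: log Q = (E° − E)·n/0.0592 = (+2.64 − (+2.672))·2/0.0592 = -1.0811.
So 1·log[Fe²⁺] = 2·log(0.031) − log Q = -3.0173 − (-1.0811) = -1.9362; [Fe²⁺] = 10^(-1.9362) ≈ 0.012 M.

0.012 M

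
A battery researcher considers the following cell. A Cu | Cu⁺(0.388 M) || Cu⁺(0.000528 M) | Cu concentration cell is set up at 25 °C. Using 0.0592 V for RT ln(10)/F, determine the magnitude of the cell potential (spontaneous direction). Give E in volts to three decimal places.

+0.170 V

For a concentration cell E°cell = 0. The 0.388 M side is the cathode (reduction is favoured where [Cu⁺] is higher).
With n = 1, E = −(0.0592/1) log([Cu⁺]ₐₙ/[Cu⁺]꜀ₐₜ) = −(0.0592/1) log(0.000528/0.388) = −(0.0592/1)(-2.866) = +0.170 V.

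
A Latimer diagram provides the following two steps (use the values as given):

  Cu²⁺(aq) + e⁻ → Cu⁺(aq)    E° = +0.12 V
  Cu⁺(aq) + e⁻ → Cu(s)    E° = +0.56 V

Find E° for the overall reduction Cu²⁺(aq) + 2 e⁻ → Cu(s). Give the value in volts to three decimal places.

Since ΔG° = −nFE° is additive over sequential reductions, n₃E°₃ = n₁E°₁ + n₂E°₂.
E°₃ = (1×+0.12 + 1×+0.56) / 2 = (+0.680) / 2 = +0.340 V.

+0.340 V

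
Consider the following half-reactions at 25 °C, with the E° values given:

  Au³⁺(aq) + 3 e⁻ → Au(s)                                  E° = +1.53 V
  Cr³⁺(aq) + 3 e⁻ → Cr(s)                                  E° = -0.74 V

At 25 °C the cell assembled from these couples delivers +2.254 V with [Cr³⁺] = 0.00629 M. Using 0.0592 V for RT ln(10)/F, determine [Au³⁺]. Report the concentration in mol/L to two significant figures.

0.00097 M

Au³⁺/Au is the cathode, Cr³⁺/Cr the anode: E°cell = +2.27 V, n = 3.
Overall reaction: Au³⁺(aq) + Cr(s) → Au(s) + Cr³⁺(aq); Q = [Cr³⁺]^1/[Au³⁺]^1.
From E = E° − (0.0592/n) log Q: log Q = (E° − E)·n/0.0592 = (+2.27 − (+2.254))·3/0.0592 = 0.8108.
So 1·log[Au³⁺] = 1·log(0.00629) − log Q = -2.2013 − (0.8108) = -3.0121; [Au³⁺] = 10^(-3.0121) ≈ 0.00097 M.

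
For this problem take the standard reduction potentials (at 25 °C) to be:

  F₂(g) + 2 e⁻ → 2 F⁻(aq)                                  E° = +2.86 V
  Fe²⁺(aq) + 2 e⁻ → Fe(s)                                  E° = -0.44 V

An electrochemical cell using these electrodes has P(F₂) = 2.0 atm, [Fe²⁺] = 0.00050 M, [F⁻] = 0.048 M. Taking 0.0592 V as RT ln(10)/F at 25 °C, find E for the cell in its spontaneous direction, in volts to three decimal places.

+3.485 V

F₂/F⁻ is the cathode (higher E°), Fe²⁺/Fe the anode: E°cell = +2.86 − (-0.44) = +3.30 V, n = 2.
Overall: F₂(g) + Fe(s) → 2 F⁻(aq) + Fe²⁺(aq)
Q = [F⁻]^2·[Fe²⁺] / (P(F₂)); log Q = -6.240.
E = E° − (0.0592/n) log Q = +3.30 − (0.0592/2)(-6.240) = +3.485 V.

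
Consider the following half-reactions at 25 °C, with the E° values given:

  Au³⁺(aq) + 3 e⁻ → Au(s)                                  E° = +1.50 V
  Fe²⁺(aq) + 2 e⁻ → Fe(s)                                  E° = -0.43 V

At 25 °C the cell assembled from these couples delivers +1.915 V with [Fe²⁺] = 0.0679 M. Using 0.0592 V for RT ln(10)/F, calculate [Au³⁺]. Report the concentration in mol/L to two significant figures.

0.0031 M

Au³⁺/Au is the cathode, Fe²⁺/Fe the anode: E°cell = +1.93 V, n = 6.
Overall reaction: 2 Au³⁺(aq) + 3 Fe(s) → 2 Au(s) + 3 Fe²⁺(aq); Q = [Fe²⁺]^3/[Au³⁺]^2.
From E = E° − (0.0592/n) log Q: log Q = (E° − E)·n/0.0592 = (+1.93 − (+1.915))·6/0.0592 = 1.5203.
So 2·log[Au³⁺] = 3·log(0.0679) − log Q = -3.5044 − (1.5203) = -5.0247; log[Au³⁺] = -5.0247 / 2 = -2.5124; [Au³⁺] = 10^(-2.5124) ≈ 0.0031 M.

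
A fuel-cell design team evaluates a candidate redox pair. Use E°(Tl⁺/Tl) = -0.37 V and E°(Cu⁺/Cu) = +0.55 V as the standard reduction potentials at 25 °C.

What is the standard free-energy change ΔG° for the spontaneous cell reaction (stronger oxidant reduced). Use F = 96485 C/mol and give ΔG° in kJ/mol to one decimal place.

-88.8 kJ/mol

Cu⁺/Cu (E° = +0.55 V) is the cathode; Tl⁺/Tl (E° = -0.37 V) is the anode, so E°cell = +0.92 V.
Balancing electrons gives n = 1 (lcm of 1 and 1).
ΔG° = −nFE° = −(1)(96485)(+0.92) = -88,766 J = -88.8 kJ/mol.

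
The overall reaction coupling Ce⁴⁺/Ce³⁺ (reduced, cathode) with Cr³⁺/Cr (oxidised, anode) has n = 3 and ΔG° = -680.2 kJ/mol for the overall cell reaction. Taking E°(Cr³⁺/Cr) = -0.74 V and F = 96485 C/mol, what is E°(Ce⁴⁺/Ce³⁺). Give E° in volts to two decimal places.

+1.61 V

E°cell = −ΔG°/(nF) = −(-680.2×10³)/((3)(96485)) = +2.350 V.
Since Ce⁴⁺/Ce³⁺ is the cathode and Cr³⁺/Cr the anode, E°cell = E°(Ce⁴⁺/Ce³⁺) − E°(Cr³⁺/Cr).
So E°(Ce⁴⁺/Ce³⁺) = E°cell + E°(Cr³⁺/Cr) = +2.350 + (-0.74) = +1.61 V.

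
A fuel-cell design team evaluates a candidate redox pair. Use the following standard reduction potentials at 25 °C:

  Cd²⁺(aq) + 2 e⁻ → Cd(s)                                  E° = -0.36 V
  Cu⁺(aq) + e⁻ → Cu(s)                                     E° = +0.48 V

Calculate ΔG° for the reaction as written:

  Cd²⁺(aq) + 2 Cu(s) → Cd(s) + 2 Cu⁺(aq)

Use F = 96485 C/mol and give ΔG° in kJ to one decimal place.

As written, Cd²⁺/Cd is reduced (cathode) and Cu⁺/Cu is oxidised (anode), so E°cell = (-0.36) − (+0.48) = -0.84 V.
Balancing electrons gives n = 2.
ΔG° = −nFE° = −(2)(96485)(-0.84) = 162,095 J = +162.1 kJ.

+162.1 kJ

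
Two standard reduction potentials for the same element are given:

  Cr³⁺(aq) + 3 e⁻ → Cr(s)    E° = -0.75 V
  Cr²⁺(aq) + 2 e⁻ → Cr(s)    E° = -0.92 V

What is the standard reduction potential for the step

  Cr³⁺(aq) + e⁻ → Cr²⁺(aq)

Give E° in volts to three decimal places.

-0.410 V

Sequential free energies add, so n₃E°₃ = n₁E°₁ + n₂E°₂.
With n₃ = 3, and the known step contributing 2×(-0.92) V, the unknown satisfies 1·E° = 3×(-0.75) − 2×(-0.92) = -0.410.
E° = -0.410 / 1 = -0.410 V.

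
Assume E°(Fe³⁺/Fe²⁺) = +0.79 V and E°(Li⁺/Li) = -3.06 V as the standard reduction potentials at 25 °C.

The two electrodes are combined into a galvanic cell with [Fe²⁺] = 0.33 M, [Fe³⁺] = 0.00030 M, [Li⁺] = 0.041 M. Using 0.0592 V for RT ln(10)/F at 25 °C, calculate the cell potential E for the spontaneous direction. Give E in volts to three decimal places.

+3.752 V

Fe³⁺/Fe²⁺ is the cathode (higher E°), Li⁺/Li the anode: E°cell = +0.79 − (-3.06) = +3.85 V, n = 1.
Overall: Fe³⁺(aq) + Li(s) → Fe²⁺(aq) + Li⁺(aq)
Q = [Fe²⁺]·[Li⁺] / ([Fe³⁺]); log Q = 1.654.
E = E° − (0.0592/n) log Q = +3.85 − (0.0592/1)(1.654) = +3.752 V.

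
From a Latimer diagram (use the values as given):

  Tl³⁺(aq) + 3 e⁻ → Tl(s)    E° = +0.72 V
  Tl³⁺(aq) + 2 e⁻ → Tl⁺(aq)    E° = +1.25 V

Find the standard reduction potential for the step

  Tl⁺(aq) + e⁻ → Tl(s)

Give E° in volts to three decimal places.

-0.340 V

Sequential free energies add, so n₃E°₃ = n₁E°₁ + n₂E°₂.
With n₃ = 3, and the known step contributing 2×(+1.25) V, the unknown satisfies 1·E° = 3×(+0.72) − 2×(+1.25) = -0.340.
E° = -0.340 / 1 = -0.340 V.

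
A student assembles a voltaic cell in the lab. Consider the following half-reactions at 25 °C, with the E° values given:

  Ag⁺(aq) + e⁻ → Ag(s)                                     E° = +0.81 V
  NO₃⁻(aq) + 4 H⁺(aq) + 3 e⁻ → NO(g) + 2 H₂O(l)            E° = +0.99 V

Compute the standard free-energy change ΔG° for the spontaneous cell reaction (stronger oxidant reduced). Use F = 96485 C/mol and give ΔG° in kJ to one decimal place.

-52.1 kJ

NO₃⁻/NO (E° = +0.99 V) is the cathode; Ag⁺/Ag (E° = +0.81 V) is the anode, so E°cell = +0.18 V.
Balancing electrons gives n = 3 (lcm of 3 and 1).
ΔG° = −nFE° = −(3)(96485)(+0.18) = -52,102 J = -52.1 kJ.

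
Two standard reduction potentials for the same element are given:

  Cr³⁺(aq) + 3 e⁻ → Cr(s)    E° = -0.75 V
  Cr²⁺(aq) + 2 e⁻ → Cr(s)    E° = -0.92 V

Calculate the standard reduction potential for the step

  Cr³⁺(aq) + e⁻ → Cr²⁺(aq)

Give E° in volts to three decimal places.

Sequential free energies add, so n₃E°₃ = n₁E°₁ + n₂E°₂.
With n₃ = 3, and the known step contributing 2×(-0.92) V, the unknown satisfies 1·E° = 3×(-0.75) − 2×(-0.92) = -0.410.
E° = -0.410 / 1 = -0.410 V.

-0.410 V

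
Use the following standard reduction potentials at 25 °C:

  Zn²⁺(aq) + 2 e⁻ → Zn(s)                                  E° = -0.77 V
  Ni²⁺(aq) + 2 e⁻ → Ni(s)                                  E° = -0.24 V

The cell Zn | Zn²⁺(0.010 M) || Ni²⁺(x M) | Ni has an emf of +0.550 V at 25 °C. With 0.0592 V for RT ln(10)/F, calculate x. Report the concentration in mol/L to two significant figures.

0.047 M

Ni²⁺/Ni is the cathode, Zn²⁺/Zn the anode: E°cell = +0.53 V, n = 2.
Overall reaction: Ni²⁺(aq) + Zn(s) → Ni(s) + Zn²⁺(aq); Q = [Zn²⁺]^1/[Ni²⁺]^1.
From E = E° − (0.0592/n) log Q: log Q = (E° − E)·n/0.0592 = (+0.53 − (+0.550))·2/0.0592 = -0.6757.
So 1·log[Ni²⁺] = 1·log(0.01) − log Q = -2.0000 − (-0.6757) = -1.3243; [Ni²⁺] = 10^(-1.3243) ≈ 0.047 M.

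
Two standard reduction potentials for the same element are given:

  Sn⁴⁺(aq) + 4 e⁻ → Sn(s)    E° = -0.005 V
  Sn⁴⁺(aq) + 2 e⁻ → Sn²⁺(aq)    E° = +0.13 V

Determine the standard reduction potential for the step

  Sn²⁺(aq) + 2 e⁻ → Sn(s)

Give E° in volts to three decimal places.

Sequential free energies add, so n₃E°₃ = n₁E°₁ + n₂E°₂.
With n₃ = 4, and the known step contributing 2×(+0.13) V, the unknown satisfies 2·E° = 4×(-0.005) − 2×(+0.13) = -0.280.
E° = -0.280 / 2 = -0.140 V.

-0.140 V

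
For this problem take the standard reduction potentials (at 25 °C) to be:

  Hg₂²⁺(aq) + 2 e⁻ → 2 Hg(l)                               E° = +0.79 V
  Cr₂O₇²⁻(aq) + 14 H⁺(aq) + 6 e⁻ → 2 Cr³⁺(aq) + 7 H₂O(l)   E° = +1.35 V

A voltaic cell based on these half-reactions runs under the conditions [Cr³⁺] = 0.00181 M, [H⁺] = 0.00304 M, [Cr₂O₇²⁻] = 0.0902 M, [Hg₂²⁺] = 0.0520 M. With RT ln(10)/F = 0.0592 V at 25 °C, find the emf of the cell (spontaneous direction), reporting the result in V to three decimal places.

Cr₂O₇²⁻/Cr³⁺ is the cathode (higher E°), Hg₂²⁺/Hg the anode: E°cell = +1.35 − (+0.79) = +0.56 V, n = 6.
Overall: Cr₂O₇²⁻(aq) + 14 H⁺(aq) + 6 Hg(l) → 2 Cr³⁺(aq) + 7 H₂O(l) + 3 Hg₂²⁺(aq)
Q = [Cr³⁺]^2·[Hg₂²⁺]^3 / ([Cr₂O₇²⁻]·[H⁺]^14); log Q = 26.948.
E = E° − (0.0592/n) log Q = +0.56 − (0.0592/6)(26.948) = +0.294 V.

+0.294 V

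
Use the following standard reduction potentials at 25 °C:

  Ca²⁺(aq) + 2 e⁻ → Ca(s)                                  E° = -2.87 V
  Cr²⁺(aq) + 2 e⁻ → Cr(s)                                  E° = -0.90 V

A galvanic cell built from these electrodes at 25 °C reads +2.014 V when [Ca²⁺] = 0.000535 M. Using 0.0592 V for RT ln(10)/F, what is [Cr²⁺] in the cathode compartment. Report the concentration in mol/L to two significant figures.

0.016 M

Cr²⁺/Cr is the cathode, Ca²⁺/Ca the anode: E°cell = +1.97 V, n = 2.
Overall reaction: Cr²⁺(aq) + Ca(s) → Cr(s) + Ca²⁺(aq); Q = [Ca²⁺]^1/[Cr²⁺]^1.
From E = E° − (0.0592/n) log Q: log Q = (E° − E)·n/0.0592 = (+1.97 − (+2.014))·2/0.0592 = -1.4865.
So 1·log[Cr²⁺] = 1·log(0.000535) − log Q = -3.2716 − (-1.4865) = -1.7851; [Cr²⁺] = 10^(-1.7851) ≈ 0.016 M.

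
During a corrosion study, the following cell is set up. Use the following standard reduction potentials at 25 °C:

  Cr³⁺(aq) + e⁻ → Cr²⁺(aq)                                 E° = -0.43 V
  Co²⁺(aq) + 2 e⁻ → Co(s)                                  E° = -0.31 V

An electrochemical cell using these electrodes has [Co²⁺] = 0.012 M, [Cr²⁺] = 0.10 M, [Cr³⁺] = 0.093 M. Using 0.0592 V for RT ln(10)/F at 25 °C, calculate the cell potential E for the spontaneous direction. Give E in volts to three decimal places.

+0.065 V

Co²⁺/Co is the cathode (higher E°), Cr³⁺/Cr²⁺ the anode: E°cell = -0.31 − (-0.43) = +0.12 V, n = 2.
Overall: Co²⁺(aq) + 2 Cr²⁺(aq) → Co(s) + 2 Cr³⁺(aq)
Q = [Cr³⁺]^2 / ([Co²⁺]·[Cr²⁺]^2); log Q = 1.858.
E = E° − (0.0592/n) log Q = +0.12 − (0.0592/2)(1.858) = +0.065 V.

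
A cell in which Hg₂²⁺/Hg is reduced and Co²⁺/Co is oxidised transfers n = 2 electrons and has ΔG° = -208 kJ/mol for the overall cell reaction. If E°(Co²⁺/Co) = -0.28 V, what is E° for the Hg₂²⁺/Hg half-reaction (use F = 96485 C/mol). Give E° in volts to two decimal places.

+0.80 V

E°cell = −ΔG°/(nF) = −(-208×10³)/((2)(96485)) = +1.078 V.
Since Hg₂²⁺/Hg is the cathode and Co²⁺/Co the anode, E°cell = E°(Hg₂²⁺/Hg) − E°(Co²⁺/Co).
So E°(Hg₂²⁺/Hg) = E°cell + E°(Co²⁺/Co) = +1.078 + (-0.28) = +0.80 V.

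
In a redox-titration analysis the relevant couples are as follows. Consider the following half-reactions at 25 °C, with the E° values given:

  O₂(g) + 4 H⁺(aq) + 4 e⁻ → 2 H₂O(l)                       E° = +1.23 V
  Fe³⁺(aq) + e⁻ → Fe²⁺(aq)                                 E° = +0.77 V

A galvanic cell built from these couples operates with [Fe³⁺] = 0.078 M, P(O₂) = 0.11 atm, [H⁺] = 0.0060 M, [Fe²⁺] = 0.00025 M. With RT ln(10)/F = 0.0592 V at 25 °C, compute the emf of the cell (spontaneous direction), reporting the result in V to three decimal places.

O₂/H₂O is the cathode (higher E°), Fe³⁺/Fe²⁺ the anode: E°cell = +1.23 − (+0.77) = +0.46 V, n = 4.
Overall: O₂(g) + 4 H⁺(aq) + 4 Fe²⁺(aq) → 2 H₂O(l) + 4 Fe³⁺(aq)
Q = [Fe³⁺]^4 / (P(O₂)·[H⁺]^4·[Fe²⁺]^4); log Q = 19.823.
E = E° − (0.0592/n) log Q = +0.46 − (0.0592/4)(19.823) = +0.167 V.

+0.167 V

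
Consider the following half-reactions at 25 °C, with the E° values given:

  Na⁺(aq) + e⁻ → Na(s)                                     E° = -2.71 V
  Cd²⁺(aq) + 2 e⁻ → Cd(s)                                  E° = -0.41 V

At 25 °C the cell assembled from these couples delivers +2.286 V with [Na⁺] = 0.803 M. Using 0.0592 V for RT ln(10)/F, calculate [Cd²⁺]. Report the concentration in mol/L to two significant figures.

Cd²⁺/Cd is the cathode, Na⁺/Na the anode: E°cell = +2.30 V, n = 2.
Overall reaction: Cd²⁺(aq) + 2 Na(s) → Cd(s) + 2 Na⁺(aq); Q = [Na⁺]^2/[Cd²⁺]^1.
From E = E° − (0.0592/n) log Q: log Q = (E° − E)·n/0.0592 = (+2.30 − (+2.286))·2/0.0592 = 0.4730.
So 1·log[Cd²⁺] = 2·log(0.803) − log Q = -0.1906 − (0.4730) = -0.6636; [Cd²⁺] = 10^(-0.6636) ≈ 0.22 M.

0.22 M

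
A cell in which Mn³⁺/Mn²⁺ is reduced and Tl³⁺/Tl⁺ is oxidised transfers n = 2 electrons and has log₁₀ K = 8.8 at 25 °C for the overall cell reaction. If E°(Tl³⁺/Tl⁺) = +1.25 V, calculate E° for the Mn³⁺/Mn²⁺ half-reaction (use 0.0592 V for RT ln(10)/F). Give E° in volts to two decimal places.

E°cell = (0.0592/n)·log K = (0.0592/2)(8.8) = +0.260 V.
Since Mn³⁺/Mn²⁺ is the cathode and Tl³⁺/Tl⁺ the anode, E°cell = E°(Mn³⁺/Mn²⁺) − E°(Tl³⁺/Tl⁺).
So E°(Mn³⁺/Mn²⁺) = E°cell + E°(Tl³⁺/Tl⁺) = +0.260 + (+1.25) = +1.51 V.

+1.51 V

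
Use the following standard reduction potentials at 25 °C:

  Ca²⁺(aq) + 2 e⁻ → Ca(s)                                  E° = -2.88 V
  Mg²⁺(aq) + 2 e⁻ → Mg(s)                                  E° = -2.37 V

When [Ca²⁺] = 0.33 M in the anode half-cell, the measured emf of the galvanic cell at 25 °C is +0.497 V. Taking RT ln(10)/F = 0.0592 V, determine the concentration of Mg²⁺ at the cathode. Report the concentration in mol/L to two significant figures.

0.12 M

Mg²⁺/Mg is the cathode, Ca²⁺/Ca the anode: E°cell = +0.51 V, n = 2.
Overall reaction: Mg²⁺(aq) + Ca(s) → Mg(s) + Ca²⁺(aq); Q = [Ca²⁺]^1/[Mg²⁺]^1.
From E = E° − (0.0592/n) log Q: log Q = (E° − E)·n/0.0592 = (+0.51 − (+0.497))·2/0.0592 = 0.4392.
So 1·log[Mg²⁺] = 1·log(0.33) − log Q = -0.4815 − (0.4392) = -0.9207; [Mg²⁺] = 10^(-0.9207) ≈ 0.12 M.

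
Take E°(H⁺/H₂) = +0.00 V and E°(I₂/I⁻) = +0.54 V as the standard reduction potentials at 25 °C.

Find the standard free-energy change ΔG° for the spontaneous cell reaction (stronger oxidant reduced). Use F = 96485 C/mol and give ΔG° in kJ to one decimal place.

-104.2 kJ

I₂/I⁻ (E° = +0.54 V) is the cathode; H⁺/H₂ (E° = +0.00 V) is the anode, so E°cell = +0.54 V.
Balancing electrons gives n = 2 (lcm of 2 and 2).
ΔG° = −nFE° = −(2)(96485)(+0.54) = -104,204 J = -104.2 kJ.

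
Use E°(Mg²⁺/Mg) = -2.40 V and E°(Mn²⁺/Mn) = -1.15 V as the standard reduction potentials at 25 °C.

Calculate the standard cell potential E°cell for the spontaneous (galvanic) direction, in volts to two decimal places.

The Mn²⁺/Mn couple has the higher reduction potential, so it is the cathode; Mg²⁺/Mg is oxidised at the anode.
E°cell = E°(cathode) − E°(anode) = (-1.15) − (-2.40) = +1.25 V.

+1.25 V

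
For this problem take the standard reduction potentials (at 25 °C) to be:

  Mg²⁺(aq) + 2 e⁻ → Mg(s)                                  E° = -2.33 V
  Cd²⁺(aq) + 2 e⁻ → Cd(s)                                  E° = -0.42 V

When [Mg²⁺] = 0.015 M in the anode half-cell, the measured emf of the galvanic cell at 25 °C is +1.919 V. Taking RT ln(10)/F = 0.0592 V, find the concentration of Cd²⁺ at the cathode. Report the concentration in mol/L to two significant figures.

0.030 M

Cd²⁺/Cd is the cathode, Mg²⁺/Mg the anode: E°cell = +1.91 V, n = 2.
Overall reaction: Cd²⁺(aq) + Mg(s) → Cd(s) + Mg²⁺(aq); Q = [Mg²⁺]^1/[Cd²⁺]^1.
From E = E° − (0.0592/n) log Q: log Q = (E° − E)·n/0.0592 = (+1.91 − (+1.919))·2/0.0592 = -0.3041.
So 1·log[Cd²⁺] = 1·log(0.015) − log Q = -1.8239 − (-0.3041) = -1.5198; [Cd²⁺] = 10^(-1.5198) ≈ 0.030 M.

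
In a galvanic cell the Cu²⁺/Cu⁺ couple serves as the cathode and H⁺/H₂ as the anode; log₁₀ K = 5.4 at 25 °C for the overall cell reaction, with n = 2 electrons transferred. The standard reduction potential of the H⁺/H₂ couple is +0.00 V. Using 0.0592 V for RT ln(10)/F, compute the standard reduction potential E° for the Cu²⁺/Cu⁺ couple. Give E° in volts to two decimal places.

+0.16 V

E°cell = (0.0592/n)·log K = (0.0592/2)(5.4) = +0.160 V.
Since Cu²⁺/Cu⁺ is the cathode and H⁺/H₂ the anode, E°cell = E°(Cu²⁺/Cu⁺) − E°(H⁺/H₂).
So E°(Cu²⁺/Cu⁺) = E°cell + E°(H⁺/H₂) = +0.160 + (+0.00) = +0.16 V.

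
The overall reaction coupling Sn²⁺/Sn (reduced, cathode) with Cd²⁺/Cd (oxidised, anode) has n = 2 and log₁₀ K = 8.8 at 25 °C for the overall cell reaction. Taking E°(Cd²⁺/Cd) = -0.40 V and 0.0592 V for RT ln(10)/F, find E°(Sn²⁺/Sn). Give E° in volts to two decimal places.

-0.14 V

E°cell = (0.0592/n)·log K = (0.0592/2)(8.8) = +0.260 V.
Since Sn²⁺/Sn is the cathode and Cd²⁺/Cd the anode, E°cell = E°(Sn²⁺/Sn) − E°(Cd²⁺/Cd).
So E°(Sn²⁺/Sn) = E°cell + E°(Cd²⁺/Cd) = +0.260 + (-0.40) = -0.14 V.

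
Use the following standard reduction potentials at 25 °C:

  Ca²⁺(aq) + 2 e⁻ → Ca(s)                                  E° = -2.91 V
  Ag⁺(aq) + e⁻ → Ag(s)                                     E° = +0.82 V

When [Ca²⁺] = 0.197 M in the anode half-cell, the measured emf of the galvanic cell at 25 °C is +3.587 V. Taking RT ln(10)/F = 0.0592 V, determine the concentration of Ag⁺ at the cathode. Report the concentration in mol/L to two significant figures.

Ag⁺/Ag is the cathode, Ca²⁺/Ca the anode: E°cell = +3.73 V, n = 2.
Overall reaction: 2 Ag⁺(aq) + Ca(s) → 2 Ag(s) + Ca²⁺(aq); Q = [Ca²⁺]^1/[Ag⁺]^2.
From E = E° − (0.0592/n) log Q: log Q = (E° − E)·n/0.0592 = (+3.73 − (+3.587))·2/0.0592 = 4.8311.
So 2·log[Ag⁺] = 1·log(0.197) − log Q = -0.7055 − (4.8311) = -5.5366; log[Ag⁺] = -5.5366 / 2 = -2.7683; [Ag⁺] = 10^(-2.7683) ≈ 0.0017 M.

0.0017 M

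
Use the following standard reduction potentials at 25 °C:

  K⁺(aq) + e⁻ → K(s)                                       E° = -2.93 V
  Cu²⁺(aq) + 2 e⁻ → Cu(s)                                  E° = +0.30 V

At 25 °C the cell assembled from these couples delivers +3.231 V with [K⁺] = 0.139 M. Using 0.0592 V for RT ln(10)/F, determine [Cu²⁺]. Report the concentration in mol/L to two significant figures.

0.021 M

Cu²⁺/Cu is the cathode, K⁺/K the anode: E°cell = +3.23 V, n = 2.
Overall reaction: Cu²⁺(aq) + 2 K(s) → Cu(s) + 2 K⁺(aq); Q = [K⁺]^2/[Cu²⁺]^1.
From E = E° − (0.0592/n) log Q: log Q = (E° − E)·n/0.0592 = (+3.23 − (+3.231))·2/0.0592 = -0.0338.
So 1·log[Cu²⁺] = 2·log(0.139) − log Q = -1.7140 − (-0.0338) = -1.6802; [Cu²⁺] = 10^(-1.6802) ≈ 0.021 M.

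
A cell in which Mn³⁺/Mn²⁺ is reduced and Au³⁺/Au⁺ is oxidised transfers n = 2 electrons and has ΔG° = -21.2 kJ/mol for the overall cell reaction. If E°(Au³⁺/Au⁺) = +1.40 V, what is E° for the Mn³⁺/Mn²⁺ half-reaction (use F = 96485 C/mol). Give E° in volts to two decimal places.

+1.51 V

E°cell = −ΔG°/(nF) = −(-21.2×10³)/((2)(96485)) = +0.110 V.
Since Mn³⁺/Mn²⁺ is the cathode and Au³⁺/Au⁺ the anode, E°cell = E°(Mn³⁺/Mn²⁺) − E°(Au³⁺/Au⁺).
So E°(Mn³⁺/Mn²⁺) = E°cell + E°(Au³⁺/Au⁺) = +0.110 + (+1.40) = +1.51 V.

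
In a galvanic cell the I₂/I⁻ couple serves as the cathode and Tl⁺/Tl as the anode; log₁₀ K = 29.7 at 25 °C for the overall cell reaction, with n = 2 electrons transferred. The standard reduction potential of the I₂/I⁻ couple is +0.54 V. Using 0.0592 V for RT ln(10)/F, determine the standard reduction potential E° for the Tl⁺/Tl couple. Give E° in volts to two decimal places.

E°cell = (0.0592/n)·log K = (0.0592/2)(29.7) = +0.879 V.
Since I₂/I⁻ is the cathode and Tl⁺/Tl the anode, E°cell = E°(I₂/I⁻) − E°(Tl⁺/Tl).
So E°(Tl⁺/Tl) = E°(I₂/I⁻) − E°cell = (+0.54) − (+0.879) = -0.34 V.

-0.34 V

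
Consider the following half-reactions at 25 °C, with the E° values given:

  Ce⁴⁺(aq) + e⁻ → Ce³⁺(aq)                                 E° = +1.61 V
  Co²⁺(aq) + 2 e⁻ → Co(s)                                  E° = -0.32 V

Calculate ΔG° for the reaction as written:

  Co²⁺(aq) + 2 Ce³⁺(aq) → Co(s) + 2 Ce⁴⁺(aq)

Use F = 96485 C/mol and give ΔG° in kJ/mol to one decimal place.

+372.4 kJ/mol

As written, Co²⁺/Co is reduced (cathode) and Ce⁴⁺/Ce³⁺ is oxidised (anode), so E°cell = (-0.32) − (+1.61) = -1.93 V.
Balancing electrons gives n = 2.
ΔG° = −nFE° = −(2)(96485)(-1.93) = 372,432 J = +372.4 kJ/mol.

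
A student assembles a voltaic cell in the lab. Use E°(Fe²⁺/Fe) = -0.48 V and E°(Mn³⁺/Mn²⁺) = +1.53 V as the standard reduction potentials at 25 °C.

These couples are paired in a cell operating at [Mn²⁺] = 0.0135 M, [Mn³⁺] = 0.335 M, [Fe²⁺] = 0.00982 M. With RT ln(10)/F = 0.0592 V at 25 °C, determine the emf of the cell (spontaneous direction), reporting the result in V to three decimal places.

+2.152 V

Mn³⁺/Mn²⁺ is the cathode (higher E°), Fe²⁺/Fe the anode: E°cell = +1.53 − (-0.48) = +2.01 V, n = 2.
Overall: 2 Mn³⁺(aq) + Fe(s) → 2 Mn²⁺(aq) + Fe²⁺(aq)
Q = [Mn²⁺]^2·[Fe²⁺] / ([Mn³⁺]^2); log Q = -4.797.
E = E° − (0.0592/n) log Q = +2.01 − (0.0592/2)(-4.797) = +2.152 V.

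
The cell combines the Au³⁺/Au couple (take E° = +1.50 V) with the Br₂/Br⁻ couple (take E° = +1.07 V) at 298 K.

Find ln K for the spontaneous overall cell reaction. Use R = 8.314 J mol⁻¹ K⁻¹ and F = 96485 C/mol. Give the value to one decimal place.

Cathode: Au³⁺/Au; anode: Br₂/Br⁻. E°cell = (+1.50) − (+1.07) = +0.43 V, with n = 6.
ΔG° = −nFE° = −RT ln K, so ln K = nFE°/(RT) = (6)(96485)(+0.43) / ((8.314)(298)) = 100.474.

100.5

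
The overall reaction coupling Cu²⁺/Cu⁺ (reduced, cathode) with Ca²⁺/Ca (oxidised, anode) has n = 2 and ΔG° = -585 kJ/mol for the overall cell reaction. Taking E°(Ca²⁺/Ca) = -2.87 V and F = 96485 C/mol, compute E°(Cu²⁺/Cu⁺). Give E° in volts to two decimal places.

+0.16 V

E°cell = −ΔG°/(nF) = −(-585×10³)/((2)(96485)) = +3.032 V.
Since Cu²⁺/Cu⁺ is the cathode and Ca²⁺/Ca the anode, E°cell = E°(Cu²⁺/Cu⁺) − E°(Ca²⁺/Ca).
So E°(Cu²⁺/Cu⁺) = E°cell + E°(Ca²⁺/Ca) = +3.032 + (-2.87) = +0.16 V.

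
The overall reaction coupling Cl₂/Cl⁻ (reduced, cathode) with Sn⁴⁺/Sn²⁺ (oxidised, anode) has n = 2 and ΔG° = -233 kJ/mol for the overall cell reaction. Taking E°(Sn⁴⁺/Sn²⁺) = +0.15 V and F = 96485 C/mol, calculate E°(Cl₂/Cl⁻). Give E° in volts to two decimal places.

+1.36 V

E°cell = −ΔG°/(nF) = −(-233×10³)/((2)(96485)) = +1.207 V.
Since Cl₂/Cl⁻ is the cathode and Sn⁴⁺/Sn²⁺ the anode, E°cell = E°(Cl₂/Cl⁻) − E°(Sn⁴⁺/Sn²⁺).
So E°(Cl₂/Cl⁻) = E°cell + E°(Sn⁴⁺/Sn²⁺) = +1.207 + (+0.15) = +1.36 V.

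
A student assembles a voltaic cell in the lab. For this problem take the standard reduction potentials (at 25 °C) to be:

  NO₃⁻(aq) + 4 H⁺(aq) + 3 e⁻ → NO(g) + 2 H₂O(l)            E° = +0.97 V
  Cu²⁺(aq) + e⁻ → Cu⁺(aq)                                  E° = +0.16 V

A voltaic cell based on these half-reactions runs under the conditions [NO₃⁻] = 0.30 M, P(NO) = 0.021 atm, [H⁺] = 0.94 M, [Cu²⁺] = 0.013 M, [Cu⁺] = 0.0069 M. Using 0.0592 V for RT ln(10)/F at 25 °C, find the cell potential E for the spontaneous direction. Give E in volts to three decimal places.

+0.814 V

NO₃⁻/NO is the cathode (higher E°), Cu²⁺/Cu⁺ the anode: E°cell = +0.97 − (+0.16) = +0.81 V, n = 3.
Overall: NO₃⁻(aq) + 4 H⁺(aq) + 3 Cu⁺(aq) → NO(g) + 2 H₂O(l) + 3 Cu²⁺(aq)
Q = P(NO)·[Cu²⁺]^3 / ([NO₃⁻]·[H⁺]^4·[Cu⁺]^3); log Q = -0.222.
E = E° − (0.0592/n) log Q = +0.81 − (0.0592/3)(-0.222) = +0.814 V.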